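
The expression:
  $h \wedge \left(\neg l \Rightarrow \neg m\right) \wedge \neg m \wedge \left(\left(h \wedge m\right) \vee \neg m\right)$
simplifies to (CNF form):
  $h \wedge \neg m$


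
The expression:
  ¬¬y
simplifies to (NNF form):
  y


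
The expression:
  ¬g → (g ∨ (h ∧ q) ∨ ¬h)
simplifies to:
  g ∨ q ∨ ¬h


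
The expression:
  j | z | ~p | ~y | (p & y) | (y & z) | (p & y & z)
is always true.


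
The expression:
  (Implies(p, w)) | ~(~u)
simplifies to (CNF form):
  u | w | ~p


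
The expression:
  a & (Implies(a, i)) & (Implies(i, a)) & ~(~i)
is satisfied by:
  {a: True, i: True}


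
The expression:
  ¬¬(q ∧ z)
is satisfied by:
  {z: True, q: True}


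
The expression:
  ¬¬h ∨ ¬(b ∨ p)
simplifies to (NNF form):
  h ∨ (¬b ∧ ¬p)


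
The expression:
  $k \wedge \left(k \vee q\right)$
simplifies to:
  $k$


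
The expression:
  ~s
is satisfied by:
  {s: False}


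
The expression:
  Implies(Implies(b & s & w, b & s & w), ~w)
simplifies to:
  ~w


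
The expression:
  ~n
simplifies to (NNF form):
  ~n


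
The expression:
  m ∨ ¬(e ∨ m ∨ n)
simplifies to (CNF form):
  (m ∨ ¬e) ∧ (m ∨ ¬n)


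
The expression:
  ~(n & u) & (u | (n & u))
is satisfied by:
  {u: True, n: False}


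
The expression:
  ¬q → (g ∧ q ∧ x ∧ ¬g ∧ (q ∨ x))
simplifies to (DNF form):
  q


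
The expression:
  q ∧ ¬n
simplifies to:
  q ∧ ¬n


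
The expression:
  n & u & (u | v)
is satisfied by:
  {u: True, n: True}


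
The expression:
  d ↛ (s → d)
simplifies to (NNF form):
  False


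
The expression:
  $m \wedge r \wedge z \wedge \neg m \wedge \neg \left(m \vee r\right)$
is never true.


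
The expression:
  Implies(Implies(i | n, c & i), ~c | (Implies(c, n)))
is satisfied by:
  {n: True, c: False}
  {c: False, n: False}
  {c: True, n: True}


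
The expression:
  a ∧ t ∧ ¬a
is never true.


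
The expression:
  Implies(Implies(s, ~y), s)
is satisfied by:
  {s: True}


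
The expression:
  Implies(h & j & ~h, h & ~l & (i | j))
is always true.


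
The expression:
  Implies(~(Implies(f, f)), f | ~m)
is always true.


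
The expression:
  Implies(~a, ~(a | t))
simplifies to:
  a | ~t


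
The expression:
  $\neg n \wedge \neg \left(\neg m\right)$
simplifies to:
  $m \wedge \neg n$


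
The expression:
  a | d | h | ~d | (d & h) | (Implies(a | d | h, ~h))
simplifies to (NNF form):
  True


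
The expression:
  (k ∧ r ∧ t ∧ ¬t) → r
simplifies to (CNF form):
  True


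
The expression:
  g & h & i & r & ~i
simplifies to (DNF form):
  False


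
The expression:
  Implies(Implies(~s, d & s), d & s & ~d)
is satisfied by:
  {s: False}


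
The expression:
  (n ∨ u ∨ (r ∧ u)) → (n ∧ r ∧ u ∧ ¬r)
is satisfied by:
  {n: False, u: False}


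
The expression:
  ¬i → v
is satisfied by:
  {i: True, v: True}
  {i: True, v: False}
  {v: True, i: False}


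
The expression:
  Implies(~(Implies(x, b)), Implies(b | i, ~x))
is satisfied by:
  {b: True, i: False, x: False}
  {i: False, x: False, b: False}
  {b: True, x: True, i: False}
  {x: True, i: False, b: False}
  {b: True, i: True, x: False}
  {i: True, b: False, x: False}
  {b: True, x: True, i: True}


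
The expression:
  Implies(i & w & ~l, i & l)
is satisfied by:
  {l: True, w: False, i: False}
  {w: False, i: False, l: False}
  {i: True, l: True, w: False}
  {i: True, w: False, l: False}
  {l: True, w: True, i: False}
  {w: True, l: False, i: False}
  {i: True, w: True, l: True}


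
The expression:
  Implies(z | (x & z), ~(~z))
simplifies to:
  True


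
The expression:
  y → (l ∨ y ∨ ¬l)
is always true.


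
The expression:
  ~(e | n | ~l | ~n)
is never true.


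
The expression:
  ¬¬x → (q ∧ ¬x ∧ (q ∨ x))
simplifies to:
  ¬x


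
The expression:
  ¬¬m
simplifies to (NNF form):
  m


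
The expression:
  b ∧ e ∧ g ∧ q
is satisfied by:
  {g: True, e: True, b: True, q: True}


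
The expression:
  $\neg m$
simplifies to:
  $\neg m$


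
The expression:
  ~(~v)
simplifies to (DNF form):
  v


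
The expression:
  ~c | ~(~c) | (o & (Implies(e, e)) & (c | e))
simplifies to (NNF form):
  True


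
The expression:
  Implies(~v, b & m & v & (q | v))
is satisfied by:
  {v: True}


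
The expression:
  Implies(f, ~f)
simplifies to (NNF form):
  ~f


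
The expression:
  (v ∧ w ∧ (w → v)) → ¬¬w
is always true.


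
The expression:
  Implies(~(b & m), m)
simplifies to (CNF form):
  m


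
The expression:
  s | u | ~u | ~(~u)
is always true.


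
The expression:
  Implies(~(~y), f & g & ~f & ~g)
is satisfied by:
  {y: False}


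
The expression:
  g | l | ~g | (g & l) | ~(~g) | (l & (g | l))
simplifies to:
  True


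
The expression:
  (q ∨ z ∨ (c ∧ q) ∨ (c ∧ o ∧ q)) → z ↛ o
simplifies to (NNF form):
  (z ∧ ¬o) ∨ (¬q ∧ ¬z)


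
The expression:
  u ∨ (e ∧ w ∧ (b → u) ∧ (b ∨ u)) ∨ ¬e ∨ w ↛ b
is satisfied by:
  {u: True, w: True, e: False, b: False}
  {u: True, w: False, e: False, b: False}
  {b: True, u: True, w: True, e: False}
  {b: True, u: True, w: False, e: False}
  {w: True, b: False, e: False, u: False}
  {w: False, b: False, e: False, u: False}
  {b: True, w: True, e: False, u: False}
  {b: True, w: False, e: False, u: False}
  {u: True, e: True, w: True, b: False}
  {u: True, e: True, w: False, b: False}
  {b: True, u: True, e: True, w: True}
  {b: True, u: True, e: True, w: False}
  {e: True, w: True, b: False, u: False}


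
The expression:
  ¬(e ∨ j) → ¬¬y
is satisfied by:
  {y: True, e: True, j: True}
  {y: True, e: True, j: False}
  {y: True, j: True, e: False}
  {y: True, j: False, e: False}
  {e: True, j: True, y: False}
  {e: True, j: False, y: False}
  {j: True, e: False, y: False}


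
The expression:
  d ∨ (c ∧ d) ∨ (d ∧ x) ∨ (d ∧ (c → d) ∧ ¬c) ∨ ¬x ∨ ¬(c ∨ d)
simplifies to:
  d ∨ ¬c ∨ ¬x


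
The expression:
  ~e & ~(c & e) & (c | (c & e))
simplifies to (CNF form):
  c & ~e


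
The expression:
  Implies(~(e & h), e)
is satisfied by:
  {e: True}


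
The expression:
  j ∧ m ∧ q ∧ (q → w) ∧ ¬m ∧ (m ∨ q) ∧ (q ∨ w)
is never true.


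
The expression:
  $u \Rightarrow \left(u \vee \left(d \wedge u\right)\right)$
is always true.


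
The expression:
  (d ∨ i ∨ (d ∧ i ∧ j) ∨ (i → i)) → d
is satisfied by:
  {d: True}


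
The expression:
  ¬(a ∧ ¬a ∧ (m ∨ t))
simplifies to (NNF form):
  True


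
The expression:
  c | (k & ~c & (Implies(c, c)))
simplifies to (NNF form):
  c | k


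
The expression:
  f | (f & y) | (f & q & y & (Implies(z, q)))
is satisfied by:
  {f: True}


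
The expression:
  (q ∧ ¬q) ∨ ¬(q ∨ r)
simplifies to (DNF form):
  ¬q ∧ ¬r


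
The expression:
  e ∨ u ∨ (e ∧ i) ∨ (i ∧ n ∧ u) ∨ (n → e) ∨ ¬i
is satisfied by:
  {e: True, u: True, n: False, i: False}
  {e: True, u: False, n: False, i: False}
  {u: True, i: False, e: False, n: False}
  {i: False, u: False, e: False, n: False}
  {i: True, e: True, u: True, n: False}
  {i: True, e: True, u: False, n: False}
  {i: True, u: True, e: False, n: False}
  {i: True, u: False, e: False, n: False}
  {n: True, e: True, u: True, i: False}
  {n: True, e: True, u: False, i: False}
  {n: True, u: True, e: False, i: False}
  {n: True, u: False, e: False, i: False}
  {i: True, n: True, e: True, u: True}
  {i: True, n: True, e: True, u: False}
  {i: True, n: True, u: True, e: False}


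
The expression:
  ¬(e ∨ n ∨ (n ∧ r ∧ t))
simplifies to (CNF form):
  ¬e ∧ ¬n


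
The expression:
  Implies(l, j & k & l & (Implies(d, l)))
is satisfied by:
  {j: True, k: True, l: False}
  {j: True, k: False, l: False}
  {k: True, j: False, l: False}
  {j: False, k: False, l: False}
  {j: True, l: True, k: True}


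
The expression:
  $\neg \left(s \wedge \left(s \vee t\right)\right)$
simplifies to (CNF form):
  $\neg s$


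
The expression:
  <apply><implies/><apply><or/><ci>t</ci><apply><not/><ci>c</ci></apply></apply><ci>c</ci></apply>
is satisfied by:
  {c: True}


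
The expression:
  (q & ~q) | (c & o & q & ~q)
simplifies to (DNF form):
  False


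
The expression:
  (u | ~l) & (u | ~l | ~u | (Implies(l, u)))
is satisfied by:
  {u: True, l: False}
  {l: False, u: False}
  {l: True, u: True}


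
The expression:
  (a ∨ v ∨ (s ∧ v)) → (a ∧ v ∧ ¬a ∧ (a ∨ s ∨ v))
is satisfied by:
  {v: False, a: False}


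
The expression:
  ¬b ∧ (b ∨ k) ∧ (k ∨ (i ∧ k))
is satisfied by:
  {k: True, b: False}


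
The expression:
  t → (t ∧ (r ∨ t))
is always true.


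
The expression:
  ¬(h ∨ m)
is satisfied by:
  {h: False, m: False}


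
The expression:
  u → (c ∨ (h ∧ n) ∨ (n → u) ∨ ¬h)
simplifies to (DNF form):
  True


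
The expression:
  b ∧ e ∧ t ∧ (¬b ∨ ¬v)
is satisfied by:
  {t: True, e: True, b: True, v: False}


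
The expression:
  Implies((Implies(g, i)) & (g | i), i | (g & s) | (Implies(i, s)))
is always true.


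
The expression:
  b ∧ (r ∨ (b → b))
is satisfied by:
  {b: True}


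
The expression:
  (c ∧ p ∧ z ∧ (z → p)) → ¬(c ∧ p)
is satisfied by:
  {p: False, c: False, z: False}
  {z: True, p: False, c: False}
  {c: True, p: False, z: False}
  {z: True, c: True, p: False}
  {p: True, z: False, c: False}
  {z: True, p: True, c: False}
  {c: True, p: True, z: False}


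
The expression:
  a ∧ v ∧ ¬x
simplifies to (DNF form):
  a ∧ v ∧ ¬x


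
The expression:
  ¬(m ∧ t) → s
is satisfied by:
  {m: True, s: True, t: True}
  {m: True, s: True, t: False}
  {s: True, t: True, m: False}
  {s: True, t: False, m: False}
  {m: True, t: True, s: False}


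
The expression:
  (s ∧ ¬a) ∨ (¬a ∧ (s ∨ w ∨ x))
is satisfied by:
  {s: True, x: True, w: True, a: False}
  {s: True, x: True, w: False, a: False}
  {s: True, w: True, x: False, a: False}
  {s: True, w: False, x: False, a: False}
  {x: True, w: True, s: False, a: False}
  {x: True, w: False, s: False, a: False}
  {w: True, s: False, x: False, a: False}


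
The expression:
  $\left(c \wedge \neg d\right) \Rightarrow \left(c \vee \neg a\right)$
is always true.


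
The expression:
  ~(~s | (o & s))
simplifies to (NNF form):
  s & ~o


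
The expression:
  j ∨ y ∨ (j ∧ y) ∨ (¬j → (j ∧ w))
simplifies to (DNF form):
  j ∨ y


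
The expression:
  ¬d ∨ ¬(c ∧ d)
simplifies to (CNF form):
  ¬c ∨ ¬d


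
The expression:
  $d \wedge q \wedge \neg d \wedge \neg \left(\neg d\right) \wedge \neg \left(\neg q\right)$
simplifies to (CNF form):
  $\text{False}$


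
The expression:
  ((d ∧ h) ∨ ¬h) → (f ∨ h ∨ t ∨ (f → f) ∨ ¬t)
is always true.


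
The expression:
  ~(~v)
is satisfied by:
  {v: True}


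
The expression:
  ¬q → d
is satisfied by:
  {d: True, q: True}
  {d: True, q: False}
  {q: True, d: False}


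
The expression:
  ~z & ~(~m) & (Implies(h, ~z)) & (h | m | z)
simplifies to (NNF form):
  m & ~z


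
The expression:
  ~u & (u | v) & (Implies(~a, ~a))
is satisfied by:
  {v: True, u: False}


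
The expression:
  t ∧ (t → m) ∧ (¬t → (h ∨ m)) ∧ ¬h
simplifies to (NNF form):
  m ∧ t ∧ ¬h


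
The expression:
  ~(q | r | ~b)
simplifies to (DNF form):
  b & ~q & ~r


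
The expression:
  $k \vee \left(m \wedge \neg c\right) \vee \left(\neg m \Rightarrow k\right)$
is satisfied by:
  {k: True, m: True}
  {k: True, m: False}
  {m: True, k: False}


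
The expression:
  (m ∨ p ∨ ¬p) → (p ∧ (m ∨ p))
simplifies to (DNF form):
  p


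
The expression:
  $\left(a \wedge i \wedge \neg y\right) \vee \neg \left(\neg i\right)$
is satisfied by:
  {i: True}


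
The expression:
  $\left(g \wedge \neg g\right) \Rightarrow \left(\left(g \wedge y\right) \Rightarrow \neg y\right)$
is always true.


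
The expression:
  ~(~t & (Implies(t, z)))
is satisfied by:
  {t: True}


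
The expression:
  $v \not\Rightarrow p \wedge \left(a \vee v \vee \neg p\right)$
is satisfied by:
  {v: True, p: False}


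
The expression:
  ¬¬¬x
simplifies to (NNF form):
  ¬x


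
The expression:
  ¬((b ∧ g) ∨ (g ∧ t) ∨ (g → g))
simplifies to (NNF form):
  False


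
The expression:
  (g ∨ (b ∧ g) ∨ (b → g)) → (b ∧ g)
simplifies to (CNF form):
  b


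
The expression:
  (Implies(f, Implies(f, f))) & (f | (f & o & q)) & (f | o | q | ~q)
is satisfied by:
  {f: True}


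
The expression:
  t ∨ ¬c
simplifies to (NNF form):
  t ∨ ¬c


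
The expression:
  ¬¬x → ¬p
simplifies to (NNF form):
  ¬p ∨ ¬x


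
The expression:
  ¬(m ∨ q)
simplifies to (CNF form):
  ¬m ∧ ¬q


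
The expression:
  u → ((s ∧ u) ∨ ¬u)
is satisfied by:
  {s: True, u: False}
  {u: False, s: False}
  {u: True, s: True}


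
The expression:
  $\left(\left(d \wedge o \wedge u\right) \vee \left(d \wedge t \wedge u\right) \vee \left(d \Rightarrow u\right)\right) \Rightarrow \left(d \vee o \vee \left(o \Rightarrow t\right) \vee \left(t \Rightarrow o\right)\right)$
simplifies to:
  $\text{True}$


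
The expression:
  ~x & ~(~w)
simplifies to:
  w & ~x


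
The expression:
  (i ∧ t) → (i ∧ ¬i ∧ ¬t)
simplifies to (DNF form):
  ¬i ∨ ¬t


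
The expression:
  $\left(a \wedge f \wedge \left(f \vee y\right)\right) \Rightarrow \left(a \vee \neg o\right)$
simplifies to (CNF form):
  $\text{True}$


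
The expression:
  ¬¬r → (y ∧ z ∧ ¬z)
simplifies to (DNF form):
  ¬r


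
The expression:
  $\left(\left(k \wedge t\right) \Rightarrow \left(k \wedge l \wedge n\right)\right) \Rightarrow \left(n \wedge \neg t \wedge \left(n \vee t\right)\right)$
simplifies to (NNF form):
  $\left(k \vee \neg t\right) \wedge \left(n \vee t\right) \wedge \left(\neg l \vee \neg n \vee \neg t\right)$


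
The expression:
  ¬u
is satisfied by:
  {u: False}


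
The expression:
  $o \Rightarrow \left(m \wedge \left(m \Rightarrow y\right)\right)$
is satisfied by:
  {m: True, y: True, o: False}
  {m: True, y: False, o: False}
  {y: True, m: False, o: False}
  {m: False, y: False, o: False}
  {m: True, o: True, y: True}


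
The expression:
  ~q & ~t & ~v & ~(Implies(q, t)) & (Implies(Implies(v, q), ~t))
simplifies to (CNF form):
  False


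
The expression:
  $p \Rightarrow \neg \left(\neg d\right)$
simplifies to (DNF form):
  $d \vee \neg p$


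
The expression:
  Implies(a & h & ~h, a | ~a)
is always true.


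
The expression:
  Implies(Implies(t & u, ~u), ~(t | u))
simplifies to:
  (t & u) | (~t & ~u)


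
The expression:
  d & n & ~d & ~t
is never true.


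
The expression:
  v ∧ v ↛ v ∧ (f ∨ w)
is never true.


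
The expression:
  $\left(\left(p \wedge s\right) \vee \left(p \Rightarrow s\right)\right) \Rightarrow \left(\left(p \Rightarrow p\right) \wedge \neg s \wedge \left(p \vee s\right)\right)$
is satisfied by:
  {p: True, s: False}


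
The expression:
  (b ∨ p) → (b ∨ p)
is always true.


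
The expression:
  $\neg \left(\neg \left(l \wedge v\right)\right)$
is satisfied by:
  {v: True, l: True}


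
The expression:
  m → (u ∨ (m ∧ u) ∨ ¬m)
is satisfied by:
  {u: True, m: False}
  {m: False, u: False}
  {m: True, u: True}


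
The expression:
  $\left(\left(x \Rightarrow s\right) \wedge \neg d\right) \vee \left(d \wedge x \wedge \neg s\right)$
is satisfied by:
  {s: True, x: False, d: False}
  {x: False, d: False, s: False}
  {s: True, x: True, d: False}
  {d: True, x: True, s: False}


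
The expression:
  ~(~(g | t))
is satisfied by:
  {t: True, g: True}
  {t: True, g: False}
  {g: True, t: False}


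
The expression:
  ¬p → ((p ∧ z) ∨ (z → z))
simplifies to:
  True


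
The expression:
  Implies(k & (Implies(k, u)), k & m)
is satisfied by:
  {m: True, u: False, k: False}
  {u: False, k: False, m: False}
  {m: True, k: True, u: False}
  {k: True, u: False, m: False}
  {m: True, u: True, k: False}
  {u: True, m: False, k: False}
  {m: True, k: True, u: True}


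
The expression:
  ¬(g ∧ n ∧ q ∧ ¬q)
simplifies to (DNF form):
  True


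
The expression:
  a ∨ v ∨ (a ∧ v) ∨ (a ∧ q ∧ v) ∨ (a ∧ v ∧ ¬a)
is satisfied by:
  {a: True, v: True}
  {a: True, v: False}
  {v: True, a: False}


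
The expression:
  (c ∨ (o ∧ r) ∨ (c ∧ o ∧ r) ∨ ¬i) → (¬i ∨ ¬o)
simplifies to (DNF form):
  (¬c ∧ ¬r) ∨ ¬i ∨ ¬o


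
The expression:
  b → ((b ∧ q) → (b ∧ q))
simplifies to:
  True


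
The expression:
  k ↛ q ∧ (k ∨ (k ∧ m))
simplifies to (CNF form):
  k ∧ ¬q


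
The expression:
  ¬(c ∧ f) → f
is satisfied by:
  {f: True}


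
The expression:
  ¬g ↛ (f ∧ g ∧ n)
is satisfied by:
  {g: False}


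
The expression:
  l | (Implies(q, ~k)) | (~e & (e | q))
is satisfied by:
  {l: True, k: False, e: False, q: False}
  {q: False, k: False, l: False, e: False}
  {q: True, l: True, k: False, e: False}
  {q: True, k: False, l: False, e: False}
  {e: True, l: True, q: False, k: False}
  {e: True, q: False, k: False, l: False}
  {e: True, q: True, l: True, k: False}
  {e: True, q: True, k: False, l: False}
  {l: True, k: True, e: False, q: False}
  {k: True, e: False, l: False, q: False}
  {q: True, k: True, l: True, e: False}
  {q: True, k: True, e: False, l: False}
  {l: True, k: True, e: True, q: False}
  {k: True, e: True, q: False, l: False}
  {q: True, k: True, e: True, l: True}


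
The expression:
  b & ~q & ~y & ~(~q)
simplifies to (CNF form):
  False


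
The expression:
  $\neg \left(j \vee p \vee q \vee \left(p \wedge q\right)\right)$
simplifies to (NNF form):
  $\neg j \wedge \neg p \wedge \neg q$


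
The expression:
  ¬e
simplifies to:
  ¬e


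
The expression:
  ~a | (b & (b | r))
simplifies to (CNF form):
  b | ~a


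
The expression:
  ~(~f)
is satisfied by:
  {f: True}


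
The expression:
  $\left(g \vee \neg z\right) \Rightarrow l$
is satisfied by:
  {z: True, l: True, g: False}
  {l: True, g: False, z: False}
  {z: True, l: True, g: True}
  {l: True, g: True, z: False}
  {z: True, g: False, l: False}


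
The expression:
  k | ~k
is always true.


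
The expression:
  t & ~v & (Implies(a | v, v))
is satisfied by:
  {t: True, v: False, a: False}


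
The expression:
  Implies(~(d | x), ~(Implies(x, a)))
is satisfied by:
  {x: True, d: True}
  {x: True, d: False}
  {d: True, x: False}


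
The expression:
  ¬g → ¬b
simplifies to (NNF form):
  g ∨ ¬b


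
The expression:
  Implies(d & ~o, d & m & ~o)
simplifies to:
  m | o | ~d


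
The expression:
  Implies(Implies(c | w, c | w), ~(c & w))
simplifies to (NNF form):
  ~c | ~w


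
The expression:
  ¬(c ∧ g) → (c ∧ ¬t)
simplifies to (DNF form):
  (c ∧ g) ∨ (c ∧ ¬t)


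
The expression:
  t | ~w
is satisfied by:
  {t: True, w: False}
  {w: False, t: False}
  {w: True, t: True}


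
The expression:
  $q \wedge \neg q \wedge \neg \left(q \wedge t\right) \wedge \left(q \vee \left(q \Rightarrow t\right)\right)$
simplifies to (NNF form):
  $\text{False}$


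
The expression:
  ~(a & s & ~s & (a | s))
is always true.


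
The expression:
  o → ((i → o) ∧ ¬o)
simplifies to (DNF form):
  ¬o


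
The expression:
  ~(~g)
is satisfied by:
  {g: True}


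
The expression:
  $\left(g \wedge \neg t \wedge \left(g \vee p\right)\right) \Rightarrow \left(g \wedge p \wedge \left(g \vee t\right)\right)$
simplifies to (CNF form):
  $p \vee t \vee \neg g$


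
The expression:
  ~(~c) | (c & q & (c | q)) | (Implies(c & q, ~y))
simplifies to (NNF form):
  True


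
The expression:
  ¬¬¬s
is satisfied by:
  {s: False}


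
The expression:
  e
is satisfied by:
  {e: True}


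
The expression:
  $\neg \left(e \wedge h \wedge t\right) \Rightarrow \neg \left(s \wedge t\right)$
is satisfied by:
  {h: True, e: True, s: False, t: False}
  {h: True, e: False, s: False, t: False}
  {e: True, h: False, s: False, t: False}
  {h: False, e: False, s: False, t: False}
  {t: True, h: True, e: True, s: False}
  {t: True, h: True, e: False, s: False}
  {t: True, e: True, h: False, s: False}
  {t: True, e: False, h: False, s: False}
  {h: True, s: True, e: True, t: False}
  {h: True, s: True, e: False, t: False}
  {s: True, e: True, h: False, t: False}
  {s: True, h: False, e: False, t: False}
  {t: True, h: True, s: True, e: True}


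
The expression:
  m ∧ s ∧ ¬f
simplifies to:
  m ∧ s ∧ ¬f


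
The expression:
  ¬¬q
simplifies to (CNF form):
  q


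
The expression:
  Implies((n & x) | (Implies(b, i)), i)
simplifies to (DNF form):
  i | (b & ~n) | (b & ~x)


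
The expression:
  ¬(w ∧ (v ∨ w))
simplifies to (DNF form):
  ¬w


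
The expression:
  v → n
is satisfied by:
  {n: True, v: False}
  {v: False, n: False}
  {v: True, n: True}


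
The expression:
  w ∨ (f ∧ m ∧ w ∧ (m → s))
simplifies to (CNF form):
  w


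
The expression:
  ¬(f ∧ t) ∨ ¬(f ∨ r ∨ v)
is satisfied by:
  {t: False, f: False}
  {f: True, t: False}
  {t: True, f: False}


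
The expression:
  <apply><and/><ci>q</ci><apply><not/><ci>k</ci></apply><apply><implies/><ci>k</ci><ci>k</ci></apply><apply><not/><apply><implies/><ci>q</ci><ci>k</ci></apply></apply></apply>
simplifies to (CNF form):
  <apply><and/><ci>q</ci><apply><not/><ci>k</ci></apply></apply>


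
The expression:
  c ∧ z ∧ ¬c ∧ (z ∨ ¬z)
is never true.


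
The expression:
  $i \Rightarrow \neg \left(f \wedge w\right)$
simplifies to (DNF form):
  $\neg f \vee \neg i \vee \neg w$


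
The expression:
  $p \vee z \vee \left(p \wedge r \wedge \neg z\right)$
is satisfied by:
  {z: True, p: True}
  {z: True, p: False}
  {p: True, z: False}


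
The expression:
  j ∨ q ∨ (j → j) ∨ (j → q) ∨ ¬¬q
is always true.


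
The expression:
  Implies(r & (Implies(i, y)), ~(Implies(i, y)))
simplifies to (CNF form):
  (i | ~r) & (~r | ~y)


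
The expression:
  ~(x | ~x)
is never true.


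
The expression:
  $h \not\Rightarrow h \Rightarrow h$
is always true.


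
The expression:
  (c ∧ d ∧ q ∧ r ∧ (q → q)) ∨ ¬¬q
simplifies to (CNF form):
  q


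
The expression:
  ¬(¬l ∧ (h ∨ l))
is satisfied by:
  {l: True, h: False}
  {h: False, l: False}
  {h: True, l: True}


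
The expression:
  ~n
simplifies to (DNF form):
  ~n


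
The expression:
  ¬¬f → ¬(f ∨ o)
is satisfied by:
  {f: False}


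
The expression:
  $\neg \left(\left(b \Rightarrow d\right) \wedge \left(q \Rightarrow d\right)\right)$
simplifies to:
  $\neg d \wedge \left(b \vee q\right)$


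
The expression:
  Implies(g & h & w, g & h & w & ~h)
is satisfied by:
  {h: False, g: False, w: False}
  {w: True, h: False, g: False}
  {g: True, h: False, w: False}
  {w: True, g: True, h: False}
  {h: True, w: False, g: False}
  {w: True, h: True, g: False}
  {g: True, h: True, w: False}


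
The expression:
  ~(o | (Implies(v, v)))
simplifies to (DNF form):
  False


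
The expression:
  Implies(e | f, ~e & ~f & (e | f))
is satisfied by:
  {e: False, f: False}


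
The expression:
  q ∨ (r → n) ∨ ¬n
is always true.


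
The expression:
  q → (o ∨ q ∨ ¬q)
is always true.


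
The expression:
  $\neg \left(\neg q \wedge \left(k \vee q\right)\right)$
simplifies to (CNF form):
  $q \vee \neg k$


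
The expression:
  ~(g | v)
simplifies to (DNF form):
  ~g & ~v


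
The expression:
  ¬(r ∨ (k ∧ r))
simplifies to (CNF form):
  ¬r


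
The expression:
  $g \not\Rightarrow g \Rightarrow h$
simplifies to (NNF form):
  $\text{True}$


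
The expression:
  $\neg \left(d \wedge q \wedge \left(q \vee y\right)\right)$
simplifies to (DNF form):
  $\neg d \vee \neg q$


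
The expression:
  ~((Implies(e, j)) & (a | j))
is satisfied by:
  {e: True, j: False, a: False}
  {e: False, j: False, a: False}
  {a: True, e: True, j: False}


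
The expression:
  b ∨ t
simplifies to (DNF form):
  b ∨ t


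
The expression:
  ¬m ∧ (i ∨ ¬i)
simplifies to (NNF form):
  ¬m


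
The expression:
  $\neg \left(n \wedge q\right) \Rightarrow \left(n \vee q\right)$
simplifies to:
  $n \vee q$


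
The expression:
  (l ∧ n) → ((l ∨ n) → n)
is always true.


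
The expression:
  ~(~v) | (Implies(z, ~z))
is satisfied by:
  {v: True, z: False}
  {z: False, v: False}
  {z: True, v: True}


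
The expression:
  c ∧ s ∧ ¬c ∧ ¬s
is never true.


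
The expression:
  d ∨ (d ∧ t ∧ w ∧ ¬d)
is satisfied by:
  {d: True}


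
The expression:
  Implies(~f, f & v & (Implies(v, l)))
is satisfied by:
  {f: True}


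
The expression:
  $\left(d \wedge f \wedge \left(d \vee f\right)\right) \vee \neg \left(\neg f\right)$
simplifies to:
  $f$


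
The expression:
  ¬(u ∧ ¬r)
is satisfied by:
  {r: True, u: False}
  {u: False, r: False}
  {u: True, r: True}


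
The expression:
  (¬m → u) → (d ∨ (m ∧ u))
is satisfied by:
  {d: True, m: False, u: False}
  {d: True, u: True, m: False}
  {d: True, m: True, u: False}
  {d: True, u: True, m: True}
  {u: False, m: False, d: False}
  {u: True, m: True, d: False}


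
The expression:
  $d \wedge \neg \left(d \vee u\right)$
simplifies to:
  $\text{False}$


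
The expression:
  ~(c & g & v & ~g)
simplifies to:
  True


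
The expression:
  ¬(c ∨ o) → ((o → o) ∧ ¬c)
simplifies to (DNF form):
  True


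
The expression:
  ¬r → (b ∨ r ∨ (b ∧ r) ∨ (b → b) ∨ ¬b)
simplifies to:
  True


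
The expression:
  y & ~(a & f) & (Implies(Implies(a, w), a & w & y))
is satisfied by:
  {a: True, y: True, f: False}


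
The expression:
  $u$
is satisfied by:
  {u: True}


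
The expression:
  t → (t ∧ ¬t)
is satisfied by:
  {t: False}


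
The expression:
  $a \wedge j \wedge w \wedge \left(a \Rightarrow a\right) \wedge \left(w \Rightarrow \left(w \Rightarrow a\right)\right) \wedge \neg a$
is never true.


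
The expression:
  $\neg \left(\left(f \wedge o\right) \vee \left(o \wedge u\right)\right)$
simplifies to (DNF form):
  $\left(\neg f \wedge \neg u\right) \vee \neg o$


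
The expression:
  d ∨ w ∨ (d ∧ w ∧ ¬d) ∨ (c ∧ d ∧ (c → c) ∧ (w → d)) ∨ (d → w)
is always true.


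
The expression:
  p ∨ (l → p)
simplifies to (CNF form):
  p ∨ ¬l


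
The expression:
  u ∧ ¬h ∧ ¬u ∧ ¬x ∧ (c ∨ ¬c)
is never true.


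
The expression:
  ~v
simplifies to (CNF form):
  ~v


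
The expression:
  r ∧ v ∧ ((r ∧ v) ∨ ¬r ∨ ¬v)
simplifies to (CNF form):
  r ∧ v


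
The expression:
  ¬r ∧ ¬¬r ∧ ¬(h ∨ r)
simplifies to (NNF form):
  False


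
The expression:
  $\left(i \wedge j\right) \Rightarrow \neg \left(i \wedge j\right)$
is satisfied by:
  {i: False, j: False}
  {j: True, i: False}
  {i: True, j: False}


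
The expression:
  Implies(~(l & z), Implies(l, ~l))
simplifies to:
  z | ~l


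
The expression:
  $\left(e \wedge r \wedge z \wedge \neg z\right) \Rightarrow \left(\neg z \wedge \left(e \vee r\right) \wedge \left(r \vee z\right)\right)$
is always true.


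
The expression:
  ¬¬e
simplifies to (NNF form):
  e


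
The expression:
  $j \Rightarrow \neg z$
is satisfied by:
  {z: False, j: False}
  {j: True, z: False}
  {z: True, j: False}


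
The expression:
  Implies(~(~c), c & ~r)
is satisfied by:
  {c: False, r: False}
  {r: True, c: False}
  {c: True, r: False}


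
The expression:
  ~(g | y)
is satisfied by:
  {g: False, y: False}


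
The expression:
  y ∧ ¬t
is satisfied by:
  {y: True, t: False}


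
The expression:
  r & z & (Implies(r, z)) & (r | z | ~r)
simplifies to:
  r & z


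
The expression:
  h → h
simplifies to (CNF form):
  True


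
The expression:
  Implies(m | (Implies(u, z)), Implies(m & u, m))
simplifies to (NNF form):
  True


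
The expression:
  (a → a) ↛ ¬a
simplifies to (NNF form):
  a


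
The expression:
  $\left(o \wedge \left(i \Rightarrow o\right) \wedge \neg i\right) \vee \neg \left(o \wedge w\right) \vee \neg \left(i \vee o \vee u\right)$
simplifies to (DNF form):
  $\neg i \vee \neg o \vee \neg w$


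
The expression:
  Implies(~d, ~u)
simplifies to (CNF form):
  d | ~u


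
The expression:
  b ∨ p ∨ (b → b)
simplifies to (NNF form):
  True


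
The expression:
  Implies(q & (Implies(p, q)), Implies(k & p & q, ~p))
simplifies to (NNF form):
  ~k | ~p | ~q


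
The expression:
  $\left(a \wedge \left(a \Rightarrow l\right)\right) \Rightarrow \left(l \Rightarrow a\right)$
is always true.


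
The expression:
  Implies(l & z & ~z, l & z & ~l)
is always true.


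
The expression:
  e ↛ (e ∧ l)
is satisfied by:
  {e: True, l: False}


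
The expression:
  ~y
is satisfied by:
  {y: False}


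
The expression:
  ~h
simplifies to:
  ~h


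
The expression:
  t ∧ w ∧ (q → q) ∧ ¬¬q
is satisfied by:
  {t: True, w: True, q: True}


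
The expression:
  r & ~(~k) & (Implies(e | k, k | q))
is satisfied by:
  {r: True, k: True}


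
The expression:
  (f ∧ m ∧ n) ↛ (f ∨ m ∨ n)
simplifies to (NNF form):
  False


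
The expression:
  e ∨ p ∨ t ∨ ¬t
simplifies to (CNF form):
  True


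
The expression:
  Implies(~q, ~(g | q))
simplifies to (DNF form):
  q | ~g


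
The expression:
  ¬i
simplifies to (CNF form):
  ¬i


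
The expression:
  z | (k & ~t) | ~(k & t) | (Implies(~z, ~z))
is always true.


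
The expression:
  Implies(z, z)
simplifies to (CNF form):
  True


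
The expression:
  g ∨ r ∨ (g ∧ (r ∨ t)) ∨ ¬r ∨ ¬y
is always true.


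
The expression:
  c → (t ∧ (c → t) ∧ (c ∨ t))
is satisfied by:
  {t: True, c: False}
  {c: False, t: False}
  {c: True, t: True}


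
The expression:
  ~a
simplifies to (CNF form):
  ~a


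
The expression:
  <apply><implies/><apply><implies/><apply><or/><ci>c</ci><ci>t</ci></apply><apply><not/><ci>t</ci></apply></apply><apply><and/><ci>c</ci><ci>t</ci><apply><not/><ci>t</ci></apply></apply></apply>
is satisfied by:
  {t: True}


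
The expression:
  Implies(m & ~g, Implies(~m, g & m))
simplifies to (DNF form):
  True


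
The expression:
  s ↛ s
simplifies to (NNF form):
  False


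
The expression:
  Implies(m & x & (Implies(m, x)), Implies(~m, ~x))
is always true.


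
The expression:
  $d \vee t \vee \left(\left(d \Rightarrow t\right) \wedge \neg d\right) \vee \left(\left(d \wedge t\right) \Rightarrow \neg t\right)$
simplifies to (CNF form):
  $\text{True}$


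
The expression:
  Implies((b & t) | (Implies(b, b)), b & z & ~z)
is never true.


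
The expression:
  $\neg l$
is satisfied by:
  {l: False}


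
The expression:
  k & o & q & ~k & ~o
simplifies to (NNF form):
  False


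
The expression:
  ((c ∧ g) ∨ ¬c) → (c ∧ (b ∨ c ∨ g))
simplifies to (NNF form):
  c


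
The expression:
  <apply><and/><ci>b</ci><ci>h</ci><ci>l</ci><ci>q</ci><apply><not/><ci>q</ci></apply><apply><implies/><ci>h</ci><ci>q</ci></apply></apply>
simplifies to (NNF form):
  <false/>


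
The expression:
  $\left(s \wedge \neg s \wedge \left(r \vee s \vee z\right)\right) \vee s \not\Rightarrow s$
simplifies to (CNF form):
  $\text{False}$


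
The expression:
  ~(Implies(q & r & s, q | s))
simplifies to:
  False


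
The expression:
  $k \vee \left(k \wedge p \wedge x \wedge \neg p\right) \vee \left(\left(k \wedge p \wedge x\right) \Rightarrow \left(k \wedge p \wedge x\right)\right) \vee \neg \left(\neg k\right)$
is always true.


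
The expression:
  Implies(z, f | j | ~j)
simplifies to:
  True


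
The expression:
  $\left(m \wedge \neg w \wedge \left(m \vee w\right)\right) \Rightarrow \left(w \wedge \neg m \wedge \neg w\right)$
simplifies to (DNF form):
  $w \vee \neg m$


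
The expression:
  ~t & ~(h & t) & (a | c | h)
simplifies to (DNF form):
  (a & ~t) | (c & ~t) | (h & ~t)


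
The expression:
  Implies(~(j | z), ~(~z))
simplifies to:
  j | z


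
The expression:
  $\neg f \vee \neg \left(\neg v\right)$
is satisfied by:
  {v: True, f: False}
  {f: False, v: False}
  {f: True, v: True}


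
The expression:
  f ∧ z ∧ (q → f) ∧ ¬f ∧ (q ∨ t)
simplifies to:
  False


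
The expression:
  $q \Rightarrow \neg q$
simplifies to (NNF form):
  $\neg q$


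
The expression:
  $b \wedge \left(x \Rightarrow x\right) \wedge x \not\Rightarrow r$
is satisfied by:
  {b: True, x: True, r: False}


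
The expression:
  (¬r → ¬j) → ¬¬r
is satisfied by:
  {r: True, j: True}
  {r: True, j: False}
  {j: True, r: False}


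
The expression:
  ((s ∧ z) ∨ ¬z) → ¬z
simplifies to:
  ¬s ∨ ¬z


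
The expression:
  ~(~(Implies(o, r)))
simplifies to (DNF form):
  r | ~o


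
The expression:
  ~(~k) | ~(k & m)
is always true.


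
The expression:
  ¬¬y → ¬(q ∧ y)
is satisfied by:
  {q: False, y: False}
  {y: True, q: False}
  {q: True, y: False}


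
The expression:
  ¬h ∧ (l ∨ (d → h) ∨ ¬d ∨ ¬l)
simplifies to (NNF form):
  ¬h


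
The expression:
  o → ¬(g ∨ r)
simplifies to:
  (¬g ∧ ¬r) ∨ ¬o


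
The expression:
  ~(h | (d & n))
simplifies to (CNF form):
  ~h & (~d | ~n)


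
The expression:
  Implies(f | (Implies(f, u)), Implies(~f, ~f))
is always true.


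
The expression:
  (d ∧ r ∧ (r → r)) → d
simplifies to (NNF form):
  True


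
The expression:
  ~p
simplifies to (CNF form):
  ~p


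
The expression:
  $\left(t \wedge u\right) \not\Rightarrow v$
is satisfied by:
  {t: True, u: True, v: False}


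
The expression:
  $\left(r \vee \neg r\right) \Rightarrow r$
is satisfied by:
  {r: True}


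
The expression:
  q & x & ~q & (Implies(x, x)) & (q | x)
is never true.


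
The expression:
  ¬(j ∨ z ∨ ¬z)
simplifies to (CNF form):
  False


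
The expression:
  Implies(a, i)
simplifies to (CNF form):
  i | ~a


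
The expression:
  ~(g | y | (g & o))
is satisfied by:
  {g: False, y: False}


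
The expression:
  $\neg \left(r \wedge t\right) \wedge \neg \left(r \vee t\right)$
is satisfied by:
  {r: False, t: False}


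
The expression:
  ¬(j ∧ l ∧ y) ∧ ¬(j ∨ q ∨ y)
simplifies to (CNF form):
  ¬j ∧ ¬q ∧ ¬y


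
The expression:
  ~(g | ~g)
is never true.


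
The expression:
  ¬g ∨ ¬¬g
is always true.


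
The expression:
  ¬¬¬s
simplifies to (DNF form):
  ¬s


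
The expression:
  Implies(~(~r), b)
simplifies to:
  b | ~r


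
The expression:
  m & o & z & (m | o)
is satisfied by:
  {z: True, m: True, o: True}


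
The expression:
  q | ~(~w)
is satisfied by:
  {q: True, w: True}
  {q: True, w: False}
  {w: True, q: False}


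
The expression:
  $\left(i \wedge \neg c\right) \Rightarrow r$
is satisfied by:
  {r: True, c: True, i: False}
  {r: True, c: False, i: False}
  {c: True, r: False, i: False}
  {r: False, c: False, i: False}
  {r: True, i: True, c: True}
  {r: True, i: True, c: False}
  {i: True, c: True, r: False}


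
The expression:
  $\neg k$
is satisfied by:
  {k: False}


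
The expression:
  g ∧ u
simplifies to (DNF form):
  g ∧ u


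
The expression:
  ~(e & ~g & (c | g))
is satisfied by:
  {g: True, c: False, e: False}
  {c: False, e: False, g: False}
  {e: True, g: True, c: False}
  {e: True, c: False, g: False}
  {g: True, c: True, e: False}
  {c: True, g: False, e: False}
  {e: True, c: True, g: True}


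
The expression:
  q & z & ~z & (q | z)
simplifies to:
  False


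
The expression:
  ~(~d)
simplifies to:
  d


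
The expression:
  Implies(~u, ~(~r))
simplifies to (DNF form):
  r | u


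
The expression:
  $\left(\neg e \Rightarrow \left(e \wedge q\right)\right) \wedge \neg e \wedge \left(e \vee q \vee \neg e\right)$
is never true.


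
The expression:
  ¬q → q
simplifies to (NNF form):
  q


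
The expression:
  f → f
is always true.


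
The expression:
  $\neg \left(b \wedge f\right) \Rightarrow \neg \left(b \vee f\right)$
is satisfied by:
  {f: False, b: False}
  {b: True, f: True}


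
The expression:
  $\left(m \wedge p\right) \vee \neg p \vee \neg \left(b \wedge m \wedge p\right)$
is always true.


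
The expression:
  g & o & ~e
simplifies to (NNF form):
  g & o & ~e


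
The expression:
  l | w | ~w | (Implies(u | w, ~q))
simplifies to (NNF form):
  True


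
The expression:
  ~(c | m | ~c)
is never true.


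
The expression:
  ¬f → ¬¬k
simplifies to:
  f ∨ k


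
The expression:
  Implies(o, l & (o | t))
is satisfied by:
  {l: True, o: False}
  {o: False, l: False}
  {o: True, l: True}


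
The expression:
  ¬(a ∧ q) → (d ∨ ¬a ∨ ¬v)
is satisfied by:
  {d: True, q: True, v: False, a: False}
  {d: True, v: False, q: False, a: False}
  {q: True, d: False, v: False, a: False}
  {d: False, v: False, q: False, a: False}
  {a: True, d: True, q: True, v: False}
  {a: True, d: True, v: False, q: False}
  {a: True, q: True, d: False, v: False}
  {a: True, d: False, v: False, q: False}
  {d: True, v: True, q: True, a: False}
  {d: True, v: True, a: False, q: False}
  {v: True, q: True, a: False, d: False}
  {v: True, a: False, q: False, d: False}
  {d: True, v: True, a: True, q: True}
  {d: True, v: True, a: True, q: False}
  {v: True, a: True, q: True, d: False}


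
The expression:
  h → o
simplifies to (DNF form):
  o ∨ ¬h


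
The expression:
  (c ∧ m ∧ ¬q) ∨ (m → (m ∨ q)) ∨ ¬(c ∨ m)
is always true.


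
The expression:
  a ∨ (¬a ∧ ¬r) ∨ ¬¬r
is always true.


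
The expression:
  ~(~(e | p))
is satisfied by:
  {e: True, p: True}
  {e: True, p: False}
  {p: True, e: False}


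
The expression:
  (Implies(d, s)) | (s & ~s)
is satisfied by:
  {s: True, d: False}
  {d: False, s: False}
  {d: True, s: True}
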